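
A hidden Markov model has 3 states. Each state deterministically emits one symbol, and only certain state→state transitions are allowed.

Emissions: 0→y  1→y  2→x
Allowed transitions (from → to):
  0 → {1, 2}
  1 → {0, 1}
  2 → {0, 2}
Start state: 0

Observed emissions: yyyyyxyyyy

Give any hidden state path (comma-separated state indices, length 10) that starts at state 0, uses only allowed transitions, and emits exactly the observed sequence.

0,1,0,1,0,2,0,1,1,0

  pos 0: y in {0,1}, choose 0; start
  pos 1: y in {0,1}, choose 1; 0->1 ok
  pos 2: y in {0,1}, choose 0; 1->0 ok
  pos 3: y in {0,1}, choose 1; 0->1 ok
  pos 4: y in {0,1}, choose 0; 1->0 ok
  pos 5: x in {2}, choose 2; 0->2 ok
  pos 6: y in {0,1}, choose 0; 2->0 ok
  pos 7: y in {0,1}, choose 1; 0->1 ok
  pos 8: y in {0,1}, choose 1; 1->1 ok
  pos 9: y in {0,1}, choose 0; 1->0 ok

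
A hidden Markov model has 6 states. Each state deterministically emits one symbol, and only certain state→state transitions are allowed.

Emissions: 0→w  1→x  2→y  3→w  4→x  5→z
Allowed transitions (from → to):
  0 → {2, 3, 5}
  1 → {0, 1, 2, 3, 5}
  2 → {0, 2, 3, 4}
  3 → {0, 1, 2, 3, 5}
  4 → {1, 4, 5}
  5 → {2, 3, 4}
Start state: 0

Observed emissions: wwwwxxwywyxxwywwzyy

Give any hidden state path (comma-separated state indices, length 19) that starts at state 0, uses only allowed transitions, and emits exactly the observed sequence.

  [0] w  {0,3}  => 0  start
  [1] w  {0,3}  => 3  0->3 ok
  [2] w  {0,3}  => 0  3->0 ok
  [3] w  {0,3}  => 3  0->3 ok
  [4] x  {1,4}  => 1  3->1 ok
  [5] x  {1,4}  => 1  1->1 ok
  [6] w  {0,3}  => 3  1->3 ok
  [7] y  {2}  => 2  3->2 ok
  [8] w  {0,3}  => 0  2->0 ok
  [9] y  {2}  => 2  0->2 ok
  [10] x  {1,4}  => 4  2->4 ok
  [11] x  {1,4}  => 1  4->1 ok
  [12] w  {0,3}  => 3  1->3 ok
  [13] y  {2}  => 2  3->2 ok
  [14] w  {0,3}  => 3  2->3 ok
  [15] w  {0,3}  => 0  3->0 ok
  [16] z  {5}  => 5  0->5 ok
  [17] y  {2}  => 2  5->2 ok
  [18] y  {2}  => 2  2->2 ok

0,3,0,3,1,1,3,2,0,2,4,1,3,2,3,0,5,2,2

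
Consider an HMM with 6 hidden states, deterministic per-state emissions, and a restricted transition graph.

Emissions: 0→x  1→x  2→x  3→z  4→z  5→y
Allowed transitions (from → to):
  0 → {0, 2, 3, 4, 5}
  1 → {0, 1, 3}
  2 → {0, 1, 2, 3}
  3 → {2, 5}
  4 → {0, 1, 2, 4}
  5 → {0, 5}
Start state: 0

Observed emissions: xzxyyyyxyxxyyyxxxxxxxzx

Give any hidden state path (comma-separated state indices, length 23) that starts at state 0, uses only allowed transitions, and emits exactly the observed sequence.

0,4,0,5,5,5,5,0,5,0,0,5,5,5,0,2,2,2,2,0,0,3,2

  pos 0: x in {0,1,2}, choose 0; start
  pos 1: z in {3,4}, choose 4; 0->4 ok
  pos 2: x in {0,1,2}, choose 0; 4->0 ok
  pos 3: y in {5}, choose 5; 0->5 ok
  pos 4: y in {5}, choose 5; 5->5 ok
  pos 5: y in {5}, choose 5; 5->5 ok
  pos 6: y in {5}, choose 5; 5->5 ok
  pos 7: x in {0,1,2}, choose 0; 5->0 ok
  pos 8: y in {5}, choose 5; 0->5 ok
  pos 9: x in {0,1,2}, choose 0; 5->0 ok
  pos 10: x in {0,1,2}, choose 0; 0->0 ok
  pos 11: y in {5}, choose 5; 0->5 ok
  pos 12: y in {5}, choose 5; 5->5 ok
  pos 13: y in {5}, choose 5; 5->5 ok
  pos 14: x in {0,1,2}, choose 0; 5->0 ok
  pos 15: x in {0,1,2}, choose 2; 0->2 ok
  pos 16: x in {0,1,2}, choose 2; 2->2 ok
  pos 17: x in {0,1,2}, choose 2; 2->2 ok
  pos 18: x in {0,1,2}, choose 2; 2->2 ok
  pos 19: x in {0,1,2}, choose 0; 2->0 ok
  pos 20: x in {0,1,2}, choose 0; 0->0 ok
  pos 21: z in {3,4}, choose 3; 0->3 ok
  pos 22: x in {0,1,2}, choose 2; 3->2 ok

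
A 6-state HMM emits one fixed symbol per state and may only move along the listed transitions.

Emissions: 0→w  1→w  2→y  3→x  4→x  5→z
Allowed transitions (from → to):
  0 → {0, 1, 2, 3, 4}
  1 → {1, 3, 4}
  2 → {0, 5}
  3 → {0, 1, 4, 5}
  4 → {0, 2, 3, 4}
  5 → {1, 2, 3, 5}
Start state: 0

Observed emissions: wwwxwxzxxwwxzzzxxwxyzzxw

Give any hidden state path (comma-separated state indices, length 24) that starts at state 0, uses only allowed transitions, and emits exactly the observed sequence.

0,1,1,3,1,3,5,3,4,0,1,3,5,5,5,3,4,0,4,2,5,5,3,1

  0: obs=w cand={0,1} pick 0 [start]
  1: obs=w cand={0,1} pick 1 [0->1 ok]
  2: obs=w cand={0,1} pick 1 [1->1 ok]
  3: obs=x cand={3,4} pick 3 [1->3 ok]
  4: obs=w cand={0,1} pick 1 [3->1 ok]
  5: obs=x cand={3,4} pick 3 [1->3 ok]
  6: obs=z cand={5} pick 5 [3->5 ok]
  7: obs=x cand={3,4} pick 3 [5->3 ok]
  8: obs=x cand={3,4} pick 4 [3->4 ok]
  9: obs=w cand={0,1} pick 0 [4->0 ok]
  10: obs=w cand={0,1} pick 1 [0->1 ok]
  11: obs=x cand={3,4} pick 3 [1->3 ok]
  12: obs=z cand={5} pick 5 [3->5 ok]
  13: obs=z cand={5} pick 5 [5->5 ok]
  14: obs=z cand={5} pick 5 [5->5 ok]
  15: obs=x cand={3,4} pick 3 [5->3 ok]
  16: obs=x cand={3,4} pick 4 [3->4 ok]
  17: obs=w cand={0,1} pick 0 [4->0 ok]
  18: obs=x cand={3,4} pick 4 [0->4 ok]
  19: obs=y cand={2} pick 2 [4->2 ok]
  20: obs=z cand={5} pick 5 [2->5 ok]
  21: obs=z cand={5} pick 5 [5->5 ok]
  22: obs=x cand={3,4} pick 3 [5->3 ok]
  23: obs=w cand={0,1} pick 1 [3->1 ok]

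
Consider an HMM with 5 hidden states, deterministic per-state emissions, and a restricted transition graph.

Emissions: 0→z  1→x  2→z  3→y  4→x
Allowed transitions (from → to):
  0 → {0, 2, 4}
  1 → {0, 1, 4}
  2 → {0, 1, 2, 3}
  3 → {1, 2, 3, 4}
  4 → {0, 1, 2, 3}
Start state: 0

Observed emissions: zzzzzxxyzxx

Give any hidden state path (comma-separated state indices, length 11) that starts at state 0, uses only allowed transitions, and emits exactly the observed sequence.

0,0,0,2,2,1,4,3,2,1,1

  pos 0: z in {0,2}, choose 0; start
  pos 1: z in {0,2}, choose 0; 0->0 ok
  pos 2: z in {0,2}, choose 0; 0->0 ok
  pos 3: z in {0,2}, choose 2; 0->2 ok
  pos 4: z in {0,2}, choose 2; 2->2 ok
  pos 5: x in {1,4}, choose 1; 2->1 ok
  pos 6: x in {1,4}, choose 4; 1->4 ok
  pos 7: y in {3}, choose 3; 4->3 ok
  pos 8: z in {0,2}, choose 2; 3->2 ok
  pos 9: x in {1,4}, choose 1; 2->1 ok
  pos 10: x in {1,4}, choose 1; 1->1 ok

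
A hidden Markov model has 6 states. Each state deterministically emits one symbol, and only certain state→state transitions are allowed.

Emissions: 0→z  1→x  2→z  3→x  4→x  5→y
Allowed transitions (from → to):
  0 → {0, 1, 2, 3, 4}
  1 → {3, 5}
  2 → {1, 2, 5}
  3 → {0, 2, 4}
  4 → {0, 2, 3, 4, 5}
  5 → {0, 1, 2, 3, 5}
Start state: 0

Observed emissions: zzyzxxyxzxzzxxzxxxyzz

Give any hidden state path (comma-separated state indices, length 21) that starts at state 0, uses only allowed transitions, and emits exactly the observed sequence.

  0: obs=z cand={0,2} pick 0 [start]
  1: obs=z cand={0,2} pick 2 [0->2 ok]
  2: obs=y cand={5} pick 5 [2->5 ok]
  3: obs=z cand={0,2} pick 0 [5->0 ok]
  4: obs=x cand={1,3,4} pick 3 [0->3 ok]
  5: obs=x cand={1,3,4} pick 4 [3->4 ok]
  6: obs=y cand={5} pick 5 [4->5 ok]
  7: obs=x cand={1,3,4} pick 3 [5->3 ok]
  8: obs=z cand={0,2} pick 0 [3->0 ok]
  9: obs=x cand={1,3,4} pick 3 [0->3 ok]
  10: obs=z cand={0,2} pick 2 [3->2 ok]
  11: obs=z cand={0,2} pick 2 [2->2 ok]
  12: obs=x cand={1,3,4} pick 1 [2->1 ok]
  13: obs=x cand={1,3,4} pick 3 [1->3 ok]
  14: obs=z cand={0,2} pick 0 [3->0 ok]
  15: obs=x cand={1,3,4} pick 1 [0->1 ok]
  16: obs=x cand={1,3,4} pick 3 [1->3 ok]
  17: obs=x cand={1,3,4} pick 4 [3->4 ok]
  18: obs=y cand={5} pick 5 [4->5 ok]
  19: obs=z cand={0,2} pick 0 [5->0 ok]
  20: obs=z cand={0,2} pick 0 [0->0 ok]

0,2,5,0,3,4,5,3,0,3,2,2,1,3,0,1,3,4,5,0,0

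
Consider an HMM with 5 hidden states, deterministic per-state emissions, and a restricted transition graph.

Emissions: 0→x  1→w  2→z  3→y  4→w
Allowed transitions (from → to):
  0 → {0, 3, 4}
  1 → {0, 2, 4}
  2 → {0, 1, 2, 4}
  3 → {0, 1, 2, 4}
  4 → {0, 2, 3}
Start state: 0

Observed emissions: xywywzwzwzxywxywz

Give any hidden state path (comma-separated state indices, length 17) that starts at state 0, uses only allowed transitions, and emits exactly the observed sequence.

  t0 'x' -> {0}, take 0 (start)
  t1 'y' -> {3}, take 3 (0->3 ok)
  t2 'w' -> {1,4}, take 4 (3->4 ok)
  t3 'y' -> {3}, take 3 (4->3 ok)
  t4 'w' -> {1,4}, take 1 (3->1 ok)
  t5 'z' -> {2}, take 2 (1->2 ok)
  t6 'w' -> {1,4}, take 1 (2->1 ok)
  t7 'z' -> {2}, take 2 (1->2 ok)
  t8 'w' -> {1,4}, take 4 (2->4 ok)
  t9 'z' -> {2}, take 2 (4->2 ok)
  t10 'x' -> {0}, take 0 (2->0 ok)
  t11 'y' -> {3}, take 3 (0->3 ok)
  t12 'w' -> {1,4}, take 4 (3->4 ok)
  t13 'x' -> {0}, take 0 (4->0 ok)
  t14 'y' -> {3}, take 3 (0->3 ok)
  t15 'w' -> {1,4}, take 4 (3->4 ok)
  t16 'z' -> {2}, take 2 (4->2 ok)

0,3,4,3,1,2,1,2,4,2,0,3,4,0,3,4,2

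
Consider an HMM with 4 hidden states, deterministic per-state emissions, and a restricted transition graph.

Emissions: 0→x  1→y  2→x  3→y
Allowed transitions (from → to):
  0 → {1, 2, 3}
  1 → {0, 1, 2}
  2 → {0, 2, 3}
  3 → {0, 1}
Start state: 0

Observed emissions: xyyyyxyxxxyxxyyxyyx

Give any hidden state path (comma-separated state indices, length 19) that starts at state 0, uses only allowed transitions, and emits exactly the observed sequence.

0,3,1,1,1,0,3,0,2,0,1,2,0,3,1,0,1,1,0

  0: obs=x cand={0,2} pick 0 [start]
  1: obs=y cand={1,3} pick 3 [0->3 ok]
  2: obs=y cand={1,3} pick 1 [3->1 ok]
  3: obs=y cand={1,3} pick 1 [1->1 ok]
  4: obs=y cand={1,3} pick 1 [1->1 ok]
  5: obs=x cand={0,2} pick 0 [1->0 ok]
  6: obs=y cand={1,3} pick 3 [0->3 ok]
  7: obs=x cand={0,2} pick 0 [3->0 ok]
  8: obs=x cand={0,2} pick 2 [0->2 ok]
  9: obs=x cand={0,2} pick 0 [2->0 ok]
  10: obs=y cand={1,3} pick 1 [0->1 ok]
  11: obs=x cand={0,2} pick 2 [1->2 ok]
  12: obs=x cand={0,2} pick 0 [2->0 ok]
  13: obs=y cand={1,3} pick 3 [0->3 ok]
  14: obs=y cand={1,3} pick 1 [3->1 ok]
  15: obs=x cand={0,2} pick 0 [1->0 ok]
  16: obs=y cand={1,3} pick 1 [0->1 ok]
  17: obs=y cand={1,3} pick 1 [1->1 ok]
  18: obs=x cand={0,2} pick 0 [1->0 ok]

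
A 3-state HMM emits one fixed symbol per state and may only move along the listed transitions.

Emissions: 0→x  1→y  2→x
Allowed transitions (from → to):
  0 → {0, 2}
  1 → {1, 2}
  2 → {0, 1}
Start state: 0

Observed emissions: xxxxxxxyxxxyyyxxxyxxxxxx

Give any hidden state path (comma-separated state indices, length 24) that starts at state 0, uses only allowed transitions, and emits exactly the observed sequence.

0,0,0,2,0,0,2,1,2,0,2,1,1,1,2,0,2,1,2,0,0,0,2,0

  [0] x  {0,2}  => 0  start
  [1] x  {0,2}  => 0  0->0 ok
  [2] x  {0,2}  => 0  0->0 ok
  [3] x  {0,2}  => 2  0->2 ok
  [4] x  {0,2}  => 0  2->0 ok
  [5] x  {0,2}  => 0  0->0 ok
  [6] x  {0,2}  => 2  0->2 ok
  [7] y  {1}  => 1  2->1 ok
  [8] x  {0,2}  => 2  1->2 ok
  [9] x  {0,2}  => 0  2->0 ok
  [10] x  {0,2}  => 2  0->2 ok
  [11] y  {1}  => 1  2->1 ok
  [12] y  {1}  => 1  1->1 ok
  [13] y  {1}  => 1  1->1 ok
  [14] x  {0,2}  => 2  1->2 ok
  [15] x  {0,2}  => 0  2->0 ok
  [16] x  {0,2}  => 2  0->2 ok
  [17] y  {1}  => 1  2->1 ok
  [18] x  {0,2}  => 2  1->2 ok
  [19] x  {0,2}  => 0  2->0 ok
  [20] x  {0,2}  => 0  0->0 ok
  [21] x  {0,2}  => 0  0->0 ok
  [22] x  {0,2}  => 2  0->2 ok
  [23] x  {0,2}  => 0  2->0 ok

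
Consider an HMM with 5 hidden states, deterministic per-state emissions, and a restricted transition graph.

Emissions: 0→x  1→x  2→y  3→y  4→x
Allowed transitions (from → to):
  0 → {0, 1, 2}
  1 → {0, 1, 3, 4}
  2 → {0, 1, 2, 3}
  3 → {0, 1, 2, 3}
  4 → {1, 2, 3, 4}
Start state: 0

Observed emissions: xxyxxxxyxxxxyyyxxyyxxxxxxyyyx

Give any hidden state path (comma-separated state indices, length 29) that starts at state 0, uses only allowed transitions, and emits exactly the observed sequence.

  [0] x  {0,1,4}  => 0  start
  [1] x  {0,1,4}  => 0  0->0 ok
  [2] y  {2,3}  => 2  0->2 ok
  [3] x  {0,1,4}  => 1  2->1 ok
  [4] x  {0,1,4}  => 0  1->0 ok
  [5] x  {0,1,4}  => 0  0->0 ok
  [6] x  {0,1,4}  => 1  0->1 ok
  [7] y  {2,3}  => 3  1->3 ok
  [8] x  {0,1,4}  => 0  3->0 ok
  [9] x  {0,1,4}  => 0  0->0 ok
  [10] x  {0,1,4}  => 1  0->1 ok
  [11] x  {0,1,4}  => 4  1->4 ok
  [12] y  {2,3}  => 3  4->3 ok
  [13] y  {2,3}  => 3  3->3 ok
  [14] y  {2,3}  => 3  3->3 ok
  [15] x  {0,1,4}  => 1  3->1 ok
  [16] x  {0,1,4}  => 1  1->1 ok
  [17] y  {2,3}  => 3  1->3 ok
  [18] y  {2,3}  => 2  3->2 ok
  [19] x  {0,1,4}  => 0  2->0 ok
  [20] x  {0,1,4}  => 0  0->0 ok
  [21] x  {0,1,4}  => 1  0->1 ok
  [22] x  {0,1,4}  => 1  1->1 ok
  [23] x  {0,1,4}  => 1  1->1 ok
  [24] x  {0,1,4}  => 4  1->4 ok
  [25] y  {2,3}  => 3  4->3 ok
  [26] y  {2,3}  => 2  3->2 ok
  [27] y  {2,3}  => 2  2->2 ok
  [28] x  {0,1,4}  => 0  2->0 ok

0,0,2,1,0,0,1,3,0,0,1,4,3,3,3,1,1,3,2,0,0,1,1,1,4,3,2,2,0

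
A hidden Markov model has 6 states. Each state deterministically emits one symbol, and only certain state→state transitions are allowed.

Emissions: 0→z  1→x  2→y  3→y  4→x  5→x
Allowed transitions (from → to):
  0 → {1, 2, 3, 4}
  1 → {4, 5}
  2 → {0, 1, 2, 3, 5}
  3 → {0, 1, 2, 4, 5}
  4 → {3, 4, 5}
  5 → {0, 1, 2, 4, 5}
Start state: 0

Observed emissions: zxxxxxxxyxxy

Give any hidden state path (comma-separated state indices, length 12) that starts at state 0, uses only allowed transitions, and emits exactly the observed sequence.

0,4,5,5,4,5,4,4,3,1,4,3

  0: obs=z cand={0} pick 0 [start]
  1: obs=x cand={1,4,5} pick 4 [0->4 ok]
  2: obs=x cand={1,4,5} pick 5 [4->5 ok]
  3: obs=x cand={1,4,5} pick 5 [5->5 ok]
  4: obs=x cand={1,4,5} pick 4 [5->4 ok]
  5: obs=x cand={1,4,5} pick 5 [4->5 ok]
  6: obs=x cand={1,4,5} pick 4 [5->4 ok]
  7: obs=x cand={1,4,5} pick 4 [4->4 ok]
  8: obs=y cand={2,3} pick 3 [4->3 ok]
  9: obs=x cand={1,4,5} pick 1 [3->1 ok]
  10: obs=x cand={1,4,5} pick 4 [1->4 ok]
  11: obs=y cand={2,3} pick 3 [4->3 ok]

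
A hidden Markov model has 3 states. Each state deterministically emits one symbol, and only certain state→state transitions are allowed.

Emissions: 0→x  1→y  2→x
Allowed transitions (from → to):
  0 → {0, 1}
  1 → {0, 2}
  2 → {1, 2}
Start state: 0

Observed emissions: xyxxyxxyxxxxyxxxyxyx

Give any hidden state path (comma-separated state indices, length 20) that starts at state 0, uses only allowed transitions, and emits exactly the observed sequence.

0,1,0,0,1,0,0,1,2,2,2,2,1,0,0,0,1,0,1,0

  t0 'x' -> {0,2}, take 0 (start)
  t1 'y' -> {1}, take 1 (0->1 ok)
  t2 'x' -> {0,2}, take 0 (1->0 ok)
  t3 'x' -> {0,2}, take 0 (0->0 ok)
  t4 'y' -> {1}, take 1 (0->1 ok)
  t5 'x' -> {0,2}, take 0 (1->0 ok)
  t6 'x' -> {0,2}, take 0 (0->0 ok)
  t7 'y' -> {1}, take 1 (0->1 ok)
  t8 'x' -> {0,2}, take 2 (1->2 ok)
  t9 'x' -> {0,2}, take 2 (2->2 ok)
  t10 'x' -> {0,2}, take 2 (2->2 ok)
  t11 'x' -> {0,2}, take 2 (2->2 ok)
  t12 'y' -> {1}, take 1 (2->1 ok)
  t13 'x' -> {0,2}, take 0 (1->0 ok)
  t14 'x' -> {0,2}, take 0 (0->0 ok)
  t15 'x' -> {0,2}, take 0 (0->0 ok)
  t16 'y' -> {1}, take 1 (0->1 ok)
  t17 'x' -> {0,2}, take 0 (1->0 ok)
  t18 'y' -> {1}, take 1 (0->1 ok)
  t19 'x' -> {0,2}, take 0 (1->0 ok)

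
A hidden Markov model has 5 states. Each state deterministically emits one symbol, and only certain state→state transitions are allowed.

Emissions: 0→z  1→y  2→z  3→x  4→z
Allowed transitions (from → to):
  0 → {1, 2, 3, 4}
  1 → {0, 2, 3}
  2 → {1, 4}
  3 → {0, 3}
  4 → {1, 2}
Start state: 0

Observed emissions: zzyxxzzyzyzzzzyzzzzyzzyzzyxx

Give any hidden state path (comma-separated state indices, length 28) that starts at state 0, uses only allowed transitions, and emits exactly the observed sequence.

0,2,1,3,3,0,4,1,0,1,0,4,2,4,1,0,2,4,2,1,0,4,1,0,2,1,3,3

  0: obs=z cand={0,2,4} pick 0 [start]
  1: obs=z cand={0,2,4} pick 2 [0->2 ok]
  2: obs=y cand={1} pick 1 [2->1 ok]
  3: obs=x cand={3} pick 3 [1->3 ok]
  4: obs=x cand={3} pick 3 [3->3 ok]
  5: obs=z cand={0,2,4} pick 0 [3->0 ok]
  6: obs=z cand={0,2,4} pick 4 [0->4 ok]
  7: obs=y cand={1} pick 1 [4->1 ok]
  8: obs=z cand={0,2,4} pick 0 [1->0 ok]
  9: obs=y cand={1} pick 1 [0->1 ok]
  10: obs=z cand={0,2,4} pick 0 [1->0 ok]
  11: obs=z cand={0,2,4} pick 4 [0->4 ok]
  12: obs=z cand={0,2,4} pick 2 [4->2 ok]
  13: obs=z cand={0,2,4} pick 4 [2->4 ok]
  14: obs=y cand={1} pick 1 [4->1 ok]
  15: obs=z cand={0,2,4} pick 0 [1->0 ok]
  16: obs=z cand={0,2,4} pick 2 [0->2 ok]
  17: obs=z cand={0,2,4} pick 4 [2->4 ok]
  18: obs=z cand={0,2,4} pick 2 [4->2 ok]
  19: obs=y cand={1} pick 1 [2->1 ok]
  20: obs=z cand={0,2,4} pick 0 [1->0 ok]
  21: obs=z cand={0,2,4} pick 4 [0->4 ok]
  22: obs=y cand={1} pick 1 [4->1 ok]
  23: obs=z cand={0,2,4} pick 0 [1->0 ok]
  24: obs=z cand={0,2,4} pick 2 [0->2 ok]
  25: obs=y cand={1} pick 1 [2->1 ok]
  26: obs=x cand={3} pick 3 [1->3 ok]
  27: obs=x cand={3} pick 3 [3->3 ok]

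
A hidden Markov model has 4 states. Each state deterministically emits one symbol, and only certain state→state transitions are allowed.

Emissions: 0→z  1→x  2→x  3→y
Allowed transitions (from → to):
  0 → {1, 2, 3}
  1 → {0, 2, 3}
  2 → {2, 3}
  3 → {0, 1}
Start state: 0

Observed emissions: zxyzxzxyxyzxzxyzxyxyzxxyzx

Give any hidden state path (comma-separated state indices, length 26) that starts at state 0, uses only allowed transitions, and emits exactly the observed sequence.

  [0] z  {0}  => 0  start
  [1] x  {1,2}  => 1  0->1 ok
  [2] y  {3}  => 3  1->3 ok
  [3] z  {0}  => 0  3->0 ok
  [4] x  {1,2}  => 1  0->1 ok
  [5] z  {0}  => 0  1->0 ok
  [6] x  {1,2}  => 2  0->2 ok
  [7] y  {3}  => 3  2->3 ok
  [8] x  {1,2}  => 1  3->1 ok
  [9] y  {3}  => 3  1->3 ok
  [10] z  {0}  => 0  3->0 ok
  [11] x  {1,2}  => 1  0->1 ok
  [12] z  {0}  => 0  1->0 ok
  [13] x  {1,2}  => 2  0->2 ok
  [14] y  {3}  => 3  2->3 ok
  [15] z  {0}  => 0  3->0 ok
  [16] x  {1,2}  => 2  0->2 ok
  [17] y  {3}  => 3  2->3 ok
  [18] x  {1,2}  => 1  3->1 ok
  [19] y  {3}  => 3  1->3 ok
  [20] z  {0}  => 0  3->0 ok
  [21] x  {1,2}  => 1  0->1 ok
  [22] x  {1,2}  => 2  1->2 ok
  [23] y  {3}  => 3  2->3 ok
  [24] z  {0}  => 0  3->0 ok
  [25] x  {1,2}  => 2  0->2 ok

0,1,3,0,1,0,2,3,1,3,0,1,0,2,3,0,2,3,1,3,0,1,2,3,0,2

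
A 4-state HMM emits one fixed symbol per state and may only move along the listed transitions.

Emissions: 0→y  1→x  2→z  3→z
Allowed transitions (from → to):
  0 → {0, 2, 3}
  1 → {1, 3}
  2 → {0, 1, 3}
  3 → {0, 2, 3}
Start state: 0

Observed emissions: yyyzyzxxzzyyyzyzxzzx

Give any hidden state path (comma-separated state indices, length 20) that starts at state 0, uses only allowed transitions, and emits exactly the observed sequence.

  pos 0: y in {0}, choose 0; start
  pos 1: y in {0}, choose 0; 0->0 ok
  pos 2: y in {0}, choose 0; 0->0 ok
  pos 3: z in {2,3}, choose 2; 0->2 ok
  pos 4: y in {0}, choose 0; 2->0 ok
  pos 5: z in {2,3}, choose 2; 0->2 ok
  pos 6: x in {1}, choose 1; 2->1 ok
  pos 7: x in {1}, choose 1; 1->1 ok
  pos 8: z in {2,3}, choose 3; 1->3 ok
  pos 9: z in {2,3}, choose 3; 3->3 ok
  pos 10: y in {0}, choose 0; 3->0 ok
  pos 11: y in {0}, choose 0; 0->0 ok
  pos 12: y in {0}, choose 0; 0->0 ok
  pos 13: z in {2,3}, choose 3; 0->3 ok
  pos 14: y in {0}, choose 0; 3->0 ok
  pos 15: z in {2,3}, choose 2; 0->2 ok
  pos 16: x in {1}, choose 1; 2->1 ok
  pos 17: z in {2,3}, choose 3; 1->3 ok
  pos 18: z in {2,3}, choose 2; 3->2 ok
  pos 19: x in {1}, choose 1; 2->1 ok

0,0,0,2,0,2,1,1,3,3,0,0,0,3,0,2,1,3,2,1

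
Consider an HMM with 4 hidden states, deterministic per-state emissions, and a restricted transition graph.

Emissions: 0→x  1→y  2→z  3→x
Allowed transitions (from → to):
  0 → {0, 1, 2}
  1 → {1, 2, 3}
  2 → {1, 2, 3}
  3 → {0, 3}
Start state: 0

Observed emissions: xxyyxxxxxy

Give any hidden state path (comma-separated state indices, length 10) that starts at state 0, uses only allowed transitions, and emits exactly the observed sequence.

  t0 'x' -> {0,3}, take 0 (start)
  t1 'x' -> {0,3}, take 0 (0->0 ok)
  t2 'y' -> {1}, take 1 (0->1 ok)
  t3 'y' -> {1}, take 1 (1->1 ok)
  t4 'x' -> {0,3}, take 3 (1->3 ok)
  t5 'x' -> {0,3}, take 3 (3->3 ok)
  t6 'x' -> {0,3}, take 3 (3->3 ok)
  t7 'x' -> {0,3}, take 0 (3->0 ok)
  t8 'x' -> {0,3}, take 0 (0->0 ok)
  t9 'y' -> {1}, take 1 (0->1 ok)

0,0,1,1,3,3,3,0,0,1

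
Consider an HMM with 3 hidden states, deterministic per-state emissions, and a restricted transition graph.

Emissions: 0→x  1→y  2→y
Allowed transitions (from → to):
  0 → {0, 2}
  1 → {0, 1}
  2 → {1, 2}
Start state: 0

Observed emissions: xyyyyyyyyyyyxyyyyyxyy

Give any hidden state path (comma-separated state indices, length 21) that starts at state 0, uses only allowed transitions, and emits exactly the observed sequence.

0,2,2,2,2,2,2,2,1,1,1,1,0,2,1,1,1,1,0,2,2

  pos 0: x in {0}, choose 0; start
  pos 1: y in {1,2}, choose 2; 0->2 ok
  pos 2: y in {1,2}, choose 2; 2->2 ok
  pos 3: y in {1,2}, choose 2; 2->2 ok
  pos 4: y in {1,2}, choose 2; 2->2 ok
  pos 5: y in {1,2}, choose 2; 2->2 ok
  pos 6: y in {1,2}, choose 2; 2->2 ok
  pos 7: y in {1,2}, choose 2; 2->2 ok
  pos 8: y in {1,2}, choose 1; 2->1 ok
  pos 9: y in {1,2}, choose 1; 1->1 ok
  pos 10: y in {1,2}, choose 1; 1->1 ok
  pos 11: y in {1,2}, choose 1; 1->1 ok
  pos 12: x in {0}, choose 0; 1->0 ok
  pos 13: y in {1,2}, choose 2; 0->2 ok
  pos 14: y in {1,2}, choose 1; 2->1 ok
  pos 15: y in {1,2}, choose 1; 1->1 ok
  pos 16: y in {1,2}, choose 1; 1->1 ok
  pos 17: y in {1,2}, choose 1; 1->1 ok
  pos 18: x in {0}, choose 0; 1->0 ok
  pos 19: y in {1,2}, choose 2; 0->2 ok
  pos 20: y in {1,2}, choose 2; 2->2 ok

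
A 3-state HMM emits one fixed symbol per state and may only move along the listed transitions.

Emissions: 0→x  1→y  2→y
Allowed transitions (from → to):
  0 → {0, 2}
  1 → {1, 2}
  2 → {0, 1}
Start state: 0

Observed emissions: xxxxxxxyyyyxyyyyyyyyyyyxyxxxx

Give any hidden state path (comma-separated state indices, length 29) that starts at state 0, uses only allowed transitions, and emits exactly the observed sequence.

  0: obs=x cand={0} pick 0 [start]
  1: obs=x cand={0} pick 0 [0->0 ok]
  2: obs=x cand={0} pick 0 [0->0 ok]
  3: obs=x cand={0} pick 0 [0->0 ok]
  4: obs=x cand={0} pick 0 [0->0 ok]
  5: obs=x cand={0} pick 0 [0->0 ok]
  6: obs=x cand={0} pick 0 [0->0 ok]
  7: obs=y cand={1,2} pick 2 [0->2 ok]
  8: obs=y cand={1,2} pick 1 [2->1 ok]
  9: obs=y cand={1,2} pick 1 [1->1 ok]
  10: obs=y cand={1,2} pick 2 [1->2 ok]
  11: obs=x cand={0} pick 0 [2->0 ok]
  12: obs=y cand={1,2} pick 2 [0->2 ok]
  13: obs=y cand={1,2} pick 1 [2->1 ok]
  14: obs=y cand={1,2} pick 1 [1->1 ok]
  15: obs=y cand={1,2} pick 2 [1->2 ok]
  16: obs=y cand={1,2} pick 1 [2->1 ok]
  17: obs=y cand={1,2} pick 1 [1->1 ok]
  18: obs=y cand={1,2} pick 1 [1->1 ok]
  19: obs=y cand={1,2} pick 1 [1->1 ok]
  20: obs=y cand={1,2} pick 1 [1->1 ok]
  21: obs=y cand={1,2} pick 1 [1->1 ok]
  22: obs=y cand={1,2} pick 2 [1->2 ok]
  23: obs=x cand={0} pick 0 [2->0 ok]
  24: obs=y cand={1,2} pick 2 [0->2 ok]
  25: obs=x cand={0} pick 0 [2->0 ok]
  26: obs=x cand={0} pick 0 [0->0 ok]
  27: obs=x cand={0} pick 0 [0->0 ok]
  28: obs=x cand={0} pick 0 [0->0 ok]

0,0,0,0,0,0,0,2,1,1,2,0,2,1,1,2,1,1,1,1,1,1,2,0,2,0,0,0,0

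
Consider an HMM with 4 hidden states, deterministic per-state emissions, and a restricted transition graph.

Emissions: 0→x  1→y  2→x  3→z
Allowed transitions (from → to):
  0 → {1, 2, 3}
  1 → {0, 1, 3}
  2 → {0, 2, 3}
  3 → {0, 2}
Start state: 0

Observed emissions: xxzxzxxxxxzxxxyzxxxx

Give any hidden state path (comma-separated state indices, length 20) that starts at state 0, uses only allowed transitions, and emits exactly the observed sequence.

  [0] x  {0,2}  => 0  start
  [1] x  {0,2}  => 2  0->2 ok
  [2] z  {3}  => 3  2->3 ok
  [3] x  {0,2}  => 2  3->2 ok
  [4] z  {3}  => 3  2->3 ok
  [5] x  {0,2}  => 2  3->2 ok
  [6] x  {0,2}  => 2  2->2 ok
  [7] x  {0,2}  => 2  2->2 ok
  [8] x  {0,2}  => 0  2->0 ok
  [9] x  {0,2}  => 2  0->2 ok
  [10] z  {3}  => 3  2->3 ok
  [11] x  {0,2}  => 0  3->0 ok
  [12] x  {0,2}  => 2  0->2 ok
  [13] x  {0,2}  => 0  2->0 ok
  [14] y  {1}  => 1  0->1 ok
  [15] z  {3}  => 3  1->3 ok
  [16] x  {0,2}  => 0  3->0 ok
  [17] x  {0,2}  => 2  0->2 ok
  [18] x  {0,2}  => 2  2->2 ok
  [19] x  {0,2}  => 0  2->0 ok

0,2,3,2,3,2,2,2,0,2,3,0,2,0,1,3,0,2,2,0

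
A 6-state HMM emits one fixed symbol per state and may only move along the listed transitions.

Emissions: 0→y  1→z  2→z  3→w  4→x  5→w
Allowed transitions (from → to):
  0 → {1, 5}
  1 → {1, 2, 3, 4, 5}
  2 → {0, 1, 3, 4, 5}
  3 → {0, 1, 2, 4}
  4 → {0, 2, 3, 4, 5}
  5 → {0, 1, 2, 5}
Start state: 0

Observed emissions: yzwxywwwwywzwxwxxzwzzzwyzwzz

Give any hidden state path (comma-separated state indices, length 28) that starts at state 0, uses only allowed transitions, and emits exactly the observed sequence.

  pos 0: y in {0}, choose 0; start
  pos 1: z in {1,2}, choose 1; 0->1 ok
  pos 2: w in {3,5}, choose 3; 1->3 ok
  pos 3: x in {4}, choose 4; 3->4 ok
  pos 4: y in {0}, choose 0; 4->0 ok
  pos 5: w in {3,5}, choose 5; 0->5 ok
  pos 6: w in {3,5}, choose 5; 5->5 ok
  pos 7: w in {3,5}, choose 5; 5->5 ok
  pos 8: w in {3,5}, choose 5; 5->5 ok
  pos 9: y in {0}, choose 0; 5->0 ok
  pos 10: w in {3,5}, choose 5; 0->5 ok
  pos 11: z in {1,2}, choose 1; 5->1 ok
  pos 12: w in {3,5}, choose 3; 1->3 ok
  pos 13: x in {4}, choose 4; 3->4 ok
  pos 14: w in {3,5}, choose 3; 4->3 ok
  pos 15: x in {4}, choose 4; 3->4 ok
  pos 16: x in {4}, choose 4; 4->4 ok
  pos 17: z in {1,2}, choose 2; 4->2 ok
  pos 18: w in {3,5}, choose 5; 2->5 ok
  pos 19: z in {1,2}, choose 2; 5->2 ok
  pos 20: z in {1,2}, choose 1; 2->1 ok
  pos 21: z in {1,2}, choose 1; 1->1 ok
  pos 22: w in {3,5}, choose 3; 1->3 ok
  pos 23: y in {0}, choose 0; 3->0 ok
  pos 24: z in {1,2}, choose 1; 0->1 ok
  pos 25: w in {3,5}, choose 5; 1->5 ok
  pos 26: z in {1,2}, choose 1; 5->1 ok
  pos 27: z in {1,2}, choose 2; 1->2 ok

0,1,3,4,0,5,5,5,5,0,5,1,3,4,3,4,4,2,5,2,1,1,3,0,1,5,1,2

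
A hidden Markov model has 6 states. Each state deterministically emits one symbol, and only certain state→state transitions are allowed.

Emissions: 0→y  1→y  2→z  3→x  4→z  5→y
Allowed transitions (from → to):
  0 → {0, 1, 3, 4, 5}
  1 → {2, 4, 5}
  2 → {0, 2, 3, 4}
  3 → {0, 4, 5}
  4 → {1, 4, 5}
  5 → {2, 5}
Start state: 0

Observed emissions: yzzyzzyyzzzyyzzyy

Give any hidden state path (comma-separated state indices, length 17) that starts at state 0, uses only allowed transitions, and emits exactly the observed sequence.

0,4,4,1,2,4,1,5,2,4,4,1,5,2,4,5,5

  pos 0: y in {0,1,5}, choose 0; start
  pos 1: z in {2,4}, choose 4; 0->4 ok
  pos 2: z in {2,4}, choose 4; 4->4 ok
  pos 3: y in {0,1,5}, choose 1; 4->1 ok
  pos 4: z in {2,4}, choose 2; 1->2 ok
  pos 5: z in {2,4}, choose 4; 2->4 ok
  pos 6: y in {0,1,5}, choose 1; 4->1 ok
  pos 7: y in {0,1,5}, choose 5; 1->5 ok
  pos 8: z in {2,4}, choose 2; 5->2 ok
  pos 9: z in {2,4}, choose 4; 2->4 ok
  pos 10: z in {2,4}, choose 4; 4->4 ok
  pos 11: y in {0,1,5}, choose 1; 4->1 ok
  pos 12: y in {0,1,5}, choose 5; 1->5 ok
  pos 13: z in {2,4}, choose 2; 5->2 ok
  pos 14: z in {2,4}, choose 4; 2->4 ok
  pos 15: y in {0,1,5}, choose 5; 4->5 ok
  pos 16: y in {0,1,5}, choose 5; 5->5 ok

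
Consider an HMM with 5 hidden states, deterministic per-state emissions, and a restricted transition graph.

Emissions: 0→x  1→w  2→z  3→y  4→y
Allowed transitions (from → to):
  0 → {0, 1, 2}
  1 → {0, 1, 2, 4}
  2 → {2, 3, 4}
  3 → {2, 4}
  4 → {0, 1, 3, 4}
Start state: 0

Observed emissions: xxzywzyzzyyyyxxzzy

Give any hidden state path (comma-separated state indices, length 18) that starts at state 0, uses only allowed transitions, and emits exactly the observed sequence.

0,0,2,4,1,2,3,2,2,4,3,4,4,0,0,2,2,3

  0: obs=x cand={0} pick 0 [start]
  1: obs=x cand={0} pick 0 [0->0 ok]
  2: obs=z cand={2} pick 2 [0->2 ok]
  3: obs=y cand={3,4} pick 4 [2->4 ok]
  4: obs=w cand={1} pick 1 [4->1 ok]
  5: obs=z cand={2} pick 2 [1->2 ok]
  6: obs=y cand={3,4} pick 3 [2->3 ok]
  7: obs=z cand={2} pick 2 [3->2 ok]
  8: obs=z cand={2} pick 2 [2->2 ok]
  9: obs=y cand={3,4} pick 4 [2->4 ok]
  10: obs=y cand={3,4} pick 3 [4->3 ok]
  11: obs=y cand={3,4} pick 4 [3->4 ok]
  12: obs=y cand={3,4} pick 4 [4->4 ok]
  13: obs=x cand={0} pick 0 [4->0 ok]
  14: obs=x cand={0} pick 0 [0->0 ok]
  15: obs=z cand={2} pick 2 [0->2 ok]
  16: obs=z cand={2} pick 2 [2->2 ok]
  17: obs=y cand={3,4} pick 3 [2->3 ok]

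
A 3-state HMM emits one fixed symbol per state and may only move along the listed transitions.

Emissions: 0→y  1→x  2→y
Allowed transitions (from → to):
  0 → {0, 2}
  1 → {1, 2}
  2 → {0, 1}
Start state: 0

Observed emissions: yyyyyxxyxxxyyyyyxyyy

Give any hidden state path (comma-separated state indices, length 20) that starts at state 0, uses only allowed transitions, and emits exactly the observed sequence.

  0: obs=y cand={0,2} pick 0 [start]
  1: obs=y cand={0,2} pick 0 [0->0 ok]
  2: obs=y cand={0,2} pick 2 [0->2 ok]
  3: obs=y cand={0,2} pick 0 [2->0 ok]
  4: obs=y cand={0,2} pick 2 [0->2 ok]
  5: obs=x cand={1} pick 1 [2->1 ok]
  6: obs=x cand={1} pick 1 [1->1 ok]
  7: obs=y cand={0,2} pick 2 [1->2 ok]
  8: obs=x cand={1} pick 1 [2->1 ok]
  9: obs=x cand={1} pick 1 [1->1 ok]
  10: obs=x cand={1} pick 1 [1->1 ok]
  11: obs=y cand={0,2} pick 2 [1->2 ok]
  12: obs=y cand={0,2} pick 0 [2->0 ok]
  13: obs=y cand={0,2} pick 0 [0->0 ok]
  14: obs=y cand={0,2} pick 0 [0->0 ok]
  15: obs=y cand={0,2} pick 2 [0->2 ok]
  16: obs=x cand={1} pick 1 [2->1 ok]
  17: obs=y cand={0,2} pick 2 [1->2 ok]
  18: obs=y cand={0,2} pick 0 [2->0 ok]
  19: obs=y cand={0,2} pick 2 [0->2 ok]

0,0,2,0,2,1,1,2,1,1,1,2,0,0,0,2,1,2,0,2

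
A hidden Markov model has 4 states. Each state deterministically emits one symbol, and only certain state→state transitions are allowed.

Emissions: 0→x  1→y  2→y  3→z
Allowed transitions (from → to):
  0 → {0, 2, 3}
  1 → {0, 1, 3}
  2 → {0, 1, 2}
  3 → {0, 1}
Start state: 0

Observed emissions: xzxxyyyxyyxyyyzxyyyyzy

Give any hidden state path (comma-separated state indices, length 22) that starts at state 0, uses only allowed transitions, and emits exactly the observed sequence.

  [0] x  {0}  => 0  start
  [1] z  {3}  => 3  0->3 ok
  [2] x  {0}  => 0  3->0 ok
  [3] x  {0}  => 0  0->0 ok
  [4] y  {1,2}  => 2  0->2 ok
  [5] y  {1,2}  => 2  2->2 ok
  [6] y  {1,2}  => 2  2->2 ok
  [7] x  {0}  => 0  2->0 ok
  [8] y  {1,2}  => 2  0->2 ok
  [9] y  {1,2}  => 2  2->2 ok
  [10] x  {0}  => 0  2->0 ok
  [11] y  {1,2}  => 2  0->2 ok
  [12] y  {1,2}  => 2  2->2 ok
  [13] y  {1,2}  => 1  2->1 ok
  [14] z  {3}  => 3  1->3 ok
  [15] x  {0}  => 0  3->0 ok
  [16] y  {1,2}  => 2  0->2 ok
  [17] y  {1,2}  => 2  2->2 ok
  [18] y  {1,2}  => 1  2->1 ok
  [19] y  {1,2}  => 1  1->1 ok
  [20] z  {3}  => 3  1->3 ok
  [21] y  {1,2}  => 1  3->1 ok

0,3,0,0,2,2,2,0,2,2,0,2,2,1,3,0,2,2,1,1,3,1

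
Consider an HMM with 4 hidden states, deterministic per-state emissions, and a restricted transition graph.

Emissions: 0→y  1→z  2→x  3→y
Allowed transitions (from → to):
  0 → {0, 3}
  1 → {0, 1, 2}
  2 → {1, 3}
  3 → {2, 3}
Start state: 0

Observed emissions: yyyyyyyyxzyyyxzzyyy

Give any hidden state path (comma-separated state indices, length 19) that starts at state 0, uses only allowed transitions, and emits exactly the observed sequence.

  pos 0: y in {0,3}, choose 0; start
  pos 1: y in {0,3}, choose 0; 0->0 ok
  pos 2: y in {0,3}, choose 0; 0->0 ok
  pos 3: y in {0,3}, choose 0; 0->0 ok
  pos 4: y in {0,3}, choose 3; 0->3 ok
  pos 5: y in {0,3}, choose 3; 3->3 ok
  pos 6: y in {0,3}, choose 3; 3->3 ok
  pos 7: y in {0,3}, choose 3; 3->3 ok
  pos 8: x in {2}, choose 2; 3->2 ok
  pos 9: z in {1}, choose 1; 2->1 ok
  pos 10: y in {0,3}, choose 0; 1->0 ok
  pos 11: y in {0,3}, choose 0; 0->0 ok
  pos 12: y in {0,3}, choose 3; 0->3 ok
  pos 13: x in {2}, choose 2; 3->2 ok
  pos 14: z in {1}, choose 1; 2->1 ok
  pos 15: z in {1}, choose 1; 1->1 ok
  pos 16: y in {0,3}, choose 0; 1->0 ok
  pos 17: y in {0,3}, choose 3; 0->3 ok
  pos 18: y in {0,3}, choose 3; 3->3 ok

0,0,0,0,3,3,3,3,2,1,0,0,3,2,1,1,0,3,3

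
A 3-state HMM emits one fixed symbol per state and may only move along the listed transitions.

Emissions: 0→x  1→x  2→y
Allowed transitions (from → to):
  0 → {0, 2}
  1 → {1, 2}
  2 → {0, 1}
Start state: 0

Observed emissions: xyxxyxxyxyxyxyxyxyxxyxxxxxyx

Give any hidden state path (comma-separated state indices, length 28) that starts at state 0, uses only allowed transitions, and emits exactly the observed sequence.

  pos 0: x in {0,1}, choose 0; start
  pos 1: y in {2}, choose 2; 0->2 ok
  pos 2: x in {0,1}, choose 0; 2->0 ok
  pos 3: x in {0,1}, choose 0; 0->0 ok
  pos 4: y in {2}, choose 2; 0->2 ok
  pos 5: x in {0,1}, choose 0; 2->0 ok
  pos 6: x in {0,1}, choose 0; 0->0 ok
  pos 7: y in {2}, choose 2; 0->2 ok
  pos 8: x in {0,1}, choose 0; 2->0 ok
  pos 9: y in {2}, choose 2; 0->2 ok
  pos 10: x in {0,1}, choose 1; 2->1 ok
  pos 11: y in {2}, choose 2; 1->2 ok
  pos 12: x in {0,1}, choose 1; 2->1 ok
  pos 13: y in {2}, choose 2; 1->2 ok
  pos 14: x in {0,1}, choose 1; 2->1 ok
  pos 15: y in {2}, choose 2; 1->2 ok
  pos 16: x in {0,1}, choose 1; 2->1 ok
  pos 17: y in {2}, choose 2; 1->2 ok
  pos 18: x in {0,1}, choose 1; 2->1 ok
  pos 19: x in {0,1}, choose 1; 1->1 ok
  pos 20: y in {2}, choose 2; 1->2 ok
  pos 21: x in {0,1}, choose 1; 2->1 ok
  pos 22: x in {0,1}, choose 1; 1->1 ok
  pos 23: x in {0,1}, choose 1; 1->1 ok
  pos 24: x in {0,1}, choose 1; 1->1 ok
  pos 25: x in {0,1}, choose 1; 1->1 ok
  pos 26: y in {2}, choose 2; 1->2 ok
  pos 27: x in {0,1}, choose 0; 2->0 ok

0,2,0,0,2,0,0,2,0,2,1,2,1,2,1,2,1,2,1,1,2,1,1,1,1,1,2,0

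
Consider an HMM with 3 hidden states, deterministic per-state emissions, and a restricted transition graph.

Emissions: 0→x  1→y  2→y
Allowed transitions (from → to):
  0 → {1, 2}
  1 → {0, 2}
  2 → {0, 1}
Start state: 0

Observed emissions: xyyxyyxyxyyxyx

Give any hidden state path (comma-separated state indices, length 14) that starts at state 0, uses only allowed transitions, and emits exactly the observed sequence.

0,2,1,0,1,2,0,1,0,2,1,0,2,0

  pos 0: x in {0}, choose 0; start
  pos 1: y in {1,2}, choose 2; 0->2 ok
  pos 2: y in {1,2}, choose 1; 2->1 ok
  pos 3: x in {0}, choose 0; 1->0 ok
  pos 4: y in {1,2}, choose 1; 0->1 ok
  pos 5: y in {1,2}, choose 2; 1->2 ok
  pos 6: x in {0}, choose 0; 2->0 ok
  pos 7: y in {1,2}, choose 1; 0->1 ok
  pos 8: x in {0}, choose 0; 1->0 ok
  pos 9: y in {1,2}, choose 2; 0->2 ok
  pos 10: y in {1,2}, choose 1; 2->1 ok
  pos 11: x in {0}, choose 0; 1->0 ok
  pos 12: y in {1,2}, choose 2; 0->2 ok
  pos 13: x in {0}, choose 0; 2->0 ok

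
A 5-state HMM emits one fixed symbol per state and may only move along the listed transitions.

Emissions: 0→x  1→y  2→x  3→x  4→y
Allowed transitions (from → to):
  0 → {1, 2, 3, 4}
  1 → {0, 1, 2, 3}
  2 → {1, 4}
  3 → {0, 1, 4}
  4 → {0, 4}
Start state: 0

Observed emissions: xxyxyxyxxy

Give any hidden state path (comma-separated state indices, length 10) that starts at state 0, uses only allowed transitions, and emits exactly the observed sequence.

  [0] x  {0,2,3}  => 0  start
  [1] x  {0,2,3}  => 3  0->3 ok
  [2] y  {1,4}  => 1  3->1 ok
  [3] x  {0,2,3}  => 2  1->2 ok
  [4] y  {1,4}  => 1  2->1 ok
  [5] x  {0,2,3}  => 3  1->3 ok
  [6] y  {1,4}  => 1  3->1 ok
  [7] x  {0,2,3}  => 0  1->0 ok
  [8] x  {0,2,3}  => 3  0->3 ok
  [9] y  {1,4}  => 4  3->4 ok

0,3,1,2,1,3,1,0,3,4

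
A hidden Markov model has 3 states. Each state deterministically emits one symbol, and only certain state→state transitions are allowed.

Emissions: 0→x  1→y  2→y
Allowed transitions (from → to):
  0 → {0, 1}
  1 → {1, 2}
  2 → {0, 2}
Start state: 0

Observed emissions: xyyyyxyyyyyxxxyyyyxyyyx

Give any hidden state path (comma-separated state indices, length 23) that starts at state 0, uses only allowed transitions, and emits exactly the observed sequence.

  [0] x  {0}  => 0  start
  [1] y  {1,2}  => 1  0->1 ok
  [2] y  {1,2}  => 1  1->1 ok
  [3] y  {1,2}  => 2  1->2 ok
  [4] y  {1,2}  => 2  2->2 ok
  [5] x  {0}  => 0  2->0 ok
  [6] y  {1,2}  => 1  0->1 ok
  [7] y  {1,2}  => 1  1->1 ok
  [8] y  {1,2}  => 1  1->1 ok
  [9] y  {1,2}  => 2  1->2 ok
  [10] y  {1,2}  => 2  2->2 ok
  [11] x  {0}  => 0  2->0 ok
  [12] x  {0}  => 0  0->0 ok
  [13] x  {0}  => 0  0->0 ok
  [14] y  {1,2}  => 1  0->1 ok
  [15] y  {1,2}  => 2  1->2 ok
  [16] y  {1,2}  => 2  2->2 ok
  [17] y  {1,2}  => 2  2->2 ok
  [18] x  {0}  => 0  2->0 ok
  [19] y  {1,2}  => 1  0->1 ok
  [20] y  {1,2}  => 1  1->1 ok
  [21] y  {1,2}  => 2  1->2 ok
  [22] x  {0}  => 0  2->0 ok

0,1,1,2,2,0,1,1,1,2,2,0,0,0,1,2,2,2,0,1,1,2,0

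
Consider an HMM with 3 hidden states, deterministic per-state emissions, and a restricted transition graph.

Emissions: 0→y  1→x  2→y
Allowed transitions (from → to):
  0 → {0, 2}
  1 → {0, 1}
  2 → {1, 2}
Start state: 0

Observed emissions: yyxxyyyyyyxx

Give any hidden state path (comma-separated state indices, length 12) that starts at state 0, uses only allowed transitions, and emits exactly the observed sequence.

0,2,1,1,0,0,0,2,2,2,1,1

  pos 0: y in {0,2}, choose 0; start
  pos 1: y in {0,2}, choose 2; 0->2 ok
  pos 2: x in {1}, choose 1; 2->1 ok
  pos 3: x in {1}, choose 1; 1->1 ok
  pos 4: y in {0,2}, choose 0; 1->0 ok
  pos 5: y in {0,2}, choose 0; 0->0 ok
  pos 6: y in {0,2}, choose 0; 0->0 ok
  pos 7: y in {0,2}, choose 2; 0->2 ok
  pos 8: y in {0,2}, choose 2; 2->2 ok
  pos 9: y in {0,2}, choose 2; 2->2 ok
  pos 10: x in {1}, choose 1; 2->1 ok
  pos 11: x in {1}, choose 1; 1->1 ok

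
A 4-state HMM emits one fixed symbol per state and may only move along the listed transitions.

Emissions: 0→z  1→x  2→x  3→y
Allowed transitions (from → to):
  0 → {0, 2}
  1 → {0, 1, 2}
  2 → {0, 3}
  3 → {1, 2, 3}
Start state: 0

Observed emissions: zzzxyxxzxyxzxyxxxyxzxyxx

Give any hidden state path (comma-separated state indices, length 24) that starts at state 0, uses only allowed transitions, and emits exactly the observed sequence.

  t0 'z' -> {0}, take 0 (start)
  t1 'z' -> {0}, take 0 (0->0 ok)
  t2 'z' -> {0}, take 0 (0->0 ok)
  t3 'x' -> {1,2}, take 2 (0->2 ok)
  t4 'y' -> {3}, take 3 (2->3 ok)
  t5 'x' -> {1,2}, take 1 (3->1 ok)
  t6 'x' -> {1,2}, take 2 (1->2 ok)
  t7 'z' -> {0}, take 0 (2->0 ok)
  t8 'x' -> {1,2}, take 2 (0->2 ok)
  t9 'y' -> {3}, take 3 (2->3 ok)
  t10 'x' -> {1,2}, take 2 (3->2 ok)
  t11 'z' -> {0}, take 0 (2->0 ok)
  t12 'x' -> {1,2}, take 2 (0->2 ok)
  t13 'y' -> {3}, take 3 (2->3 ok)
  t14 'x' -> {1,2}, take 1 (3->1 ok)
  t15 'x' -> {1,2}, take 1 (1->1 ok)
  t16 'x' -> {1,2}, take 2 (1->2 ok)
  t17 'y' -> {3}, take 3 (2->3 ok)
  t18 'x' -> {1,2}, take 1 (3->1 ok)
  t19 'z' -> {0}, take 0 (1->0 ok)
  t20 'x' -> {1,2}, take 2 (0->2 ok)
  t21 'y' -> {3}, take 3 (2->3 ok)
  t22 'x' -> {1,2}, take 1 (3->1 ok)
  t23 'x' -> {1,2}, take 1 (1->1 ok)

0,0,0,2,3,1,2,0,2,3,2,0,2,3,1,1,2,3,1,0,2,3,1,1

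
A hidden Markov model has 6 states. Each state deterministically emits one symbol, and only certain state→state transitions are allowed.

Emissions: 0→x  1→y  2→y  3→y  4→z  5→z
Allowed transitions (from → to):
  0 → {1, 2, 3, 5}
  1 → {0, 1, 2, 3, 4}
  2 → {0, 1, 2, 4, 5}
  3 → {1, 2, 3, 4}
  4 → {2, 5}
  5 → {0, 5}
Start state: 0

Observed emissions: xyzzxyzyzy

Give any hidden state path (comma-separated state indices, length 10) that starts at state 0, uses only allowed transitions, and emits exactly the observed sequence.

  0: obs=x cand={0} pick 0 [start]
  1: obs=y cand={1,2,3} pick 3 [0->3 ok]
  2: obs=z cand={4,5} pick 4 [3->4 ok]
  3: obs=z cand={4,5} pick 5 [4->5 ok]
  4: obs=x cand={0} pick 0 [5->0 ok]
  5: obs=y cand={1,2,3} pick 1 [0->1 ok]
  6: obs=z cand={4,5} pick 4 [1->4 ok]
  7: obs=y cand={1,2,3} pick 2 [4->2 ok]
  8: obs=z cand={4,5} pick 4 [2->4 ok]
  9: obs=y cand={1,2,3} pick 2 [4->2 ok]

0,3,4,5,0,1,4,2,4,2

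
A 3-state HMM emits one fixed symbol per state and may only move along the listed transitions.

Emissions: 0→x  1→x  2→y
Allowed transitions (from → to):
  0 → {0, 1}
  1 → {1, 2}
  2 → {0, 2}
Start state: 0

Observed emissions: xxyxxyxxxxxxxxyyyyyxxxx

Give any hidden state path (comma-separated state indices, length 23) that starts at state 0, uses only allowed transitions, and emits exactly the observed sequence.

  t0 'x' -> {0,1}, take 0 (start)
  t1 'x' -> {0,1}, take 1 (0->1 ok)
  t2 'y' -> {2}, take 2 (1->2 ok)
  t3 'x' -> {0,1}, take 0 (2->0 ok)
  t4 'x' -> {0,1}, take 1 (0->1 ok)
  t5 'y' -> {2}, take 2 (1->2 ok)
  t6 'x' -> {0,1}, take 0 (2->0 ok)
  t7 'x' -> {0,1}, take 0 (0->0 ok)
  t8 'x' -> {0,1}, take 0 (0->0 ok)
  t9 'x' -> {0,1}, take 0 (0->0 ok)
  t10 'x' -> {0,1}, take 0 (0->0 ok)
  t11 'x' -> {0,1}, take 1 (0->1 ok)
  t12 'x' -> {0,1}, take 1 (1->1 ok)
  t13 'x' -> {0,1}, take 1 (1->1 ok)
  t14 'y' -> {2}, take 2 (1->2 ok)
  t15 'y' -> {2}, take 2 (2->2 ok)
  t16 'y' -> {2}, take 2 (2->2 ok)
  t17 'y' -> {2}, take 2 (2->2 ok)
  t18 'y' -> {2}, take 2 (2->2 ok)
  t19 'x' -> {0,1}, take 0 (2->0 ok)
  t20 'x' -> {0,1}, take 1 (0->1 ok)
  t21 'x' -> {0,1}, take 1 (1->1 ok)
  t22 'x' -> {0,1}, take 1 (1->1 ok)

0,1,2,0,1,2,0,0,0,0,0,1,1,1,2,2,2,2,2,0,1,1,1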